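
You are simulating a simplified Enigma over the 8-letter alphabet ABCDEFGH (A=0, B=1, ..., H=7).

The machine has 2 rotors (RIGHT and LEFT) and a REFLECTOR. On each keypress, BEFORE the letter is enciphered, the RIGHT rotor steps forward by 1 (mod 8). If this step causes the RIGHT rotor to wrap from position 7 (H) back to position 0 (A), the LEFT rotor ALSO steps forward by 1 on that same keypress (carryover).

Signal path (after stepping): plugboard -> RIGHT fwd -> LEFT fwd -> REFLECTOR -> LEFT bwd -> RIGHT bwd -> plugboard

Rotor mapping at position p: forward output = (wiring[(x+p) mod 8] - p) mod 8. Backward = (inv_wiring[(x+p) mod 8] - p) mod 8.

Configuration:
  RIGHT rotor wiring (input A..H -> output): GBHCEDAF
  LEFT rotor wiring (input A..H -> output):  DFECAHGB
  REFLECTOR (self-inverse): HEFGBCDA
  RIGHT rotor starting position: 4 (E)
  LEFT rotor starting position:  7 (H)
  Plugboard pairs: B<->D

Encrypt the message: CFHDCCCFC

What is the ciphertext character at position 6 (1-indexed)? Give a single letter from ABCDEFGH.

Char 1 ('C'): step: R->5, L=7; C->plug->C->R->A->L->C->refl->F->L'->D->R'->B->plug->D
Char 2 ('F'): step: R->6, L=7; F->plug->F->R->E->L->D->refl->G->L'->C->R'->A->plug->A
Char 3 ('H'): step: R->7, L=7; H->plug->H->R->B->L->E->refl->B->L'->F->R'->F->plug->F
Char 4 ('D'): step: R->0, L->0 (L advanced); D->plug->B->R->B->L->F->refl->C->L'->D->R'->F->plug->F
Char 5 ('C'): step: R->1, L=0; C->plug->C->R->B->L->F->refl->C->L'->D->R'->D->plug->B
Char 6 ('C'): step: R->2, L=0; C->plug->C->R->C->L->E->refl->B->L'->H->R'->H->plug->H

H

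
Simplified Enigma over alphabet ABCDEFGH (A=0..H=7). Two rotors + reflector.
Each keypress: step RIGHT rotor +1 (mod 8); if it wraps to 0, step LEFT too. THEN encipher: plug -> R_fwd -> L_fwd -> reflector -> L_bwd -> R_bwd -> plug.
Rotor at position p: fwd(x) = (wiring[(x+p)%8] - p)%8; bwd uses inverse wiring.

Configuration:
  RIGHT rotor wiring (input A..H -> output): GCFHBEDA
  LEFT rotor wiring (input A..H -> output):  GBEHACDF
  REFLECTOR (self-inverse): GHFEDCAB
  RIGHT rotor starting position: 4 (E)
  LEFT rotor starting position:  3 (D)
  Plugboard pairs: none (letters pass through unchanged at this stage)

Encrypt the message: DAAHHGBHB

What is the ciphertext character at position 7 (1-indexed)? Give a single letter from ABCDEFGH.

Char 1 ('D'): step: R->5, L=3; D->plug->D->R->B->L->F->refl->C->L'->E->R'->H->plug->H
Char 2 ('A'): step: R->6, L=3; A->plug->A->R->F->L->D->refl->E->L'->A->R'->C->plug->C
Char 3 ('A'): step: R->7, L=3; A->plug->A->R->B->L->F->refl->C->L'->E->R'->H->plug->H
Char 4 ('H'): step: R->0, L->4 (L advanced); H->plug->H->R->A->L->E->refl->D->L'->H->R'->D->plug->D
Char 5 ('H'): step: R->1, L=4; H->plug->H->R->F->L->F->refl->C->L'->E->R'->B->plug->B
Char 6 ('G'): step: R->2, L=4; G->plug->G->R->E->L->C->refl->F->L'->F->R'->B->plug->B
Char 7 ('B'): step: R->3, L=4; B->plug->B->R->G->L->A->refl->G->L'->B->R'->C->plug->C

C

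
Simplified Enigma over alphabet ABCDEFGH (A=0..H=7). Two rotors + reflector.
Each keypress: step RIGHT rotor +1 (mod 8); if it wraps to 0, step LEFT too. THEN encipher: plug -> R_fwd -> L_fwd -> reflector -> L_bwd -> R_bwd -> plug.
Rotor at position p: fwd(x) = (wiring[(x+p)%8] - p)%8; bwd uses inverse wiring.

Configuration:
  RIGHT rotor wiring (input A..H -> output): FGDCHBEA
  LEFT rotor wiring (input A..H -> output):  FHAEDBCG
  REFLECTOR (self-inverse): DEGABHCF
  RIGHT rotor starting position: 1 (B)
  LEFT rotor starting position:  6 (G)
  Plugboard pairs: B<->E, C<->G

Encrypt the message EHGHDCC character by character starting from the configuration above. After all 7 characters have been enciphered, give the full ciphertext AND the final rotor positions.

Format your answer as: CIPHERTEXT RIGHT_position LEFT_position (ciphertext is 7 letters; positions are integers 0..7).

Answer: CCAFHEH 0 7

Derivation:
Char 1 ('E'): step: R->2, L=6; E->plug->B->R->A->L->E->refl->B->L'->D->R'->G->plug->C
Char 2 ('H'): step: R->3, L=6; H->plug->H->R->A->L->E->refl->B->L'->D->R'->G->plug->C
Char 3 ('G'): step: R->4, L=6; G->plug->C->R->A->L->E->refl->B->L'->D->R'->A->plug->A
Char 4 ('H'): step: R->5, L=6; H->plug->H->R->C->L->H->refl->F->L'->G->R'->F->plug->F
Char 5 ('D'): step: R->6, L=6; D->plug->D->R->A->L->E->refl->B->L'->D->R'->H->plug->H
Char 6 ('C'): step: R->7, L=6; C->plug->G->R->C->L->H->refl->F->L'->G->R'->B->plug->E
Char 7 ('C'): step: R->0, L->7 (L advanced); C->plug->G->R->E->L->F->refl->H->L'->A->R'->H->plug->H
Final: ciphertext=CCAFHEH, RIGHT=0, LEFT=7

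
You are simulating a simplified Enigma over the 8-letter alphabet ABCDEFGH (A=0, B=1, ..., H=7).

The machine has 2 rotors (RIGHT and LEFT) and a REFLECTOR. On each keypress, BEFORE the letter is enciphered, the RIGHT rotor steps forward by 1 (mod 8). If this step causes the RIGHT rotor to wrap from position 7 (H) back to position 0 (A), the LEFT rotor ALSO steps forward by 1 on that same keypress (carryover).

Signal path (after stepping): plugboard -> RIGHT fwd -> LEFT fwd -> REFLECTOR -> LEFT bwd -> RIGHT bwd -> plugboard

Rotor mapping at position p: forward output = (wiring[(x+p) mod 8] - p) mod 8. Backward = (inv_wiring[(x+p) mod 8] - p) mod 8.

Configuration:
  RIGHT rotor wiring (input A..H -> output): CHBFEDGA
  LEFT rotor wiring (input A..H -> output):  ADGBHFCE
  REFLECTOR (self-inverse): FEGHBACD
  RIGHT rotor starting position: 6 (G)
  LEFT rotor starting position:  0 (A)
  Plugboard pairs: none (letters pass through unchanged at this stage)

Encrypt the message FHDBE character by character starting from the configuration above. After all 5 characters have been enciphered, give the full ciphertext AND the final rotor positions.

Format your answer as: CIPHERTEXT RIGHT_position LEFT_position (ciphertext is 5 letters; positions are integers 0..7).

Char 1 ('F'): step: R->7, L=0; F->plug->F->R->F->L->F->refl->A->L'->A->R'->C->plug->C
Char 2 ('H'): step: R->0, L->1 (L advanced); H->plug->H->R->A->L->C->refl->G->L'->D->R'->F->plug->F
Char 3 ('D'): step: R->1, L=1; D->plug->D->R->D->L->G->refl->C->L'->A->R'->B->plug->B
Char 4 ('B'): step: R->2, L=1; B->plug->B->R->D->L->G->refl->C->L'->A->R'->G->plug->G
Char 5 ('E'): step: R->3, L=1; E->plug->E->R->F->L->B->refl->E->L'->E->R'->G->plug->G
Final: ciphertext=CFBGG, RIGHT=3, LEFT=1

Answer: CFBGG 3 1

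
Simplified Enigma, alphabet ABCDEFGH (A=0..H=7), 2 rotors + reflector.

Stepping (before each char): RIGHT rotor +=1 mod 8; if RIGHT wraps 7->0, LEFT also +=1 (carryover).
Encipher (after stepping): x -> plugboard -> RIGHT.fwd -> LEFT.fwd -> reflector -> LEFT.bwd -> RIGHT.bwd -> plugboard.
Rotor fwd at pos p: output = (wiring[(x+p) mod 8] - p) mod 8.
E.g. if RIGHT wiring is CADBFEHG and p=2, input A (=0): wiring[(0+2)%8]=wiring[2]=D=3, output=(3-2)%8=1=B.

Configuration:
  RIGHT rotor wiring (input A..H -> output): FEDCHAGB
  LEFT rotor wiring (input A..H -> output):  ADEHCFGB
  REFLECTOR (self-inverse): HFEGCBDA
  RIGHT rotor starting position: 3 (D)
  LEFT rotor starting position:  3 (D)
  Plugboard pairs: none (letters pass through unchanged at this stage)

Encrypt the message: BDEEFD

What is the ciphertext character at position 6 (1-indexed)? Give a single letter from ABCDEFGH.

Char 1 ('B'): step: R->4, L=3; B->plug->B->R->E->L->G->refl->D->L'->D->R'->A->plug->A
Char 2 ('D'): step: R->5, L=3; D->plug->D->R->A->L->E->refl->C->L'->C->R'->H->plug->H
Char 3 ('E'): step: R->6, L=3; E->plug->E->R->F->L->F->refl->B->L'->H->R'->C->plug->C
Char 4 ('E'): step: R->7, L=3; E->plug->E->R->D->L->D->refl->G->L'->E->R'->D->plug->D
Char 5 ('F'): step: R->0, L->4 (L advanced); F->plug->F->R->A->L->G->refl->D->L'->H->R'->E->plug->E
Char 6 ('D'): step: R->1, L=4; D->plug->D->R->G->L->A->refl->H->L'->F->R'->F->plug->F

F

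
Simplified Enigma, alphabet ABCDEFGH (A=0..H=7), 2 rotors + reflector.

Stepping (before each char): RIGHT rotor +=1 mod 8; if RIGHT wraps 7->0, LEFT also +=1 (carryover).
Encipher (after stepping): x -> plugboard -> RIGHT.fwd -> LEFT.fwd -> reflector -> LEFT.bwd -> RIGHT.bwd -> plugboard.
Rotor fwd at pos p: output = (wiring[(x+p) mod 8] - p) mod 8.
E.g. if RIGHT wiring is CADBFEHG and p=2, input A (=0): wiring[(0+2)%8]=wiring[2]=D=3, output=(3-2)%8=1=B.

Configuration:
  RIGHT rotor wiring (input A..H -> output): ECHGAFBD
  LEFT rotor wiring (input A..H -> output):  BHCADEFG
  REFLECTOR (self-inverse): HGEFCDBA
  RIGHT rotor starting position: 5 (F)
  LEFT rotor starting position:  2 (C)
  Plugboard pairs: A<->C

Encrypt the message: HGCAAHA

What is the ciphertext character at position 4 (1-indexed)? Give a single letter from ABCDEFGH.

Char 1 ('H'): step: R->6, L=2; H->plug->H->R->H->L->F->refl->D->L'->E->R'->D->plug->D
Char 2 ('G'): step: R->7, L=2; G->plug->G->R->G->L->H->refl->A->L'->A->R'->D->plug->D
Char 3 ('C'): step: R->0, L->3 (L advanced); C->plug->A->R->E->L->D->refl->F->L'->A->R'->E->plug->E
Char 4 ('A'): step: R->1, L=3; A->plug->C->R->F->L->G->refl->B->L'->C->R'->G->plug->G

G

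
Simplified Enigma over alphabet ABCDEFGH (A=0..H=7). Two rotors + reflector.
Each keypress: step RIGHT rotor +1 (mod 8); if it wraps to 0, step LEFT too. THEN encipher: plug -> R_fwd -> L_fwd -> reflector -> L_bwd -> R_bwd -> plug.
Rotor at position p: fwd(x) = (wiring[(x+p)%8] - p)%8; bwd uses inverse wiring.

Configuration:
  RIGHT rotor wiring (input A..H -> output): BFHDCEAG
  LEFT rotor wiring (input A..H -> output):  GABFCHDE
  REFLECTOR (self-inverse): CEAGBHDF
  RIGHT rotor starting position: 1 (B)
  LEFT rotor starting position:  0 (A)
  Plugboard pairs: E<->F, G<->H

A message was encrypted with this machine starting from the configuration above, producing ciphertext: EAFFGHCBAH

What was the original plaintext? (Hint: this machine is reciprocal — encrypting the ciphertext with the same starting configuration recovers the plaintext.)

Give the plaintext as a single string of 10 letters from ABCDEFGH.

Answer: BEHHBEHABF

Derivation:
Char 1 ('E'): step: R->2, L=0; E->plug->F->R->E->L->C->refl->A->L'->B->R'->B->plug->B
Char 2 ('A'): step: R->3, L=0; A->plug->A->R->A->L->G->refl->D->L'->G->R'->F->plug->E
Char 3 ('F'): step: R->4, L=0; F->plug->E->R->F->L->H->refl->F->L'->D->R'->G->plug->H
Char 4 ('F'): step: R->5, L=0; F->plug->E->R->A->L->G->refl->D->L'->G->R'->G->plug->H
Char 5 ('G'): step: R->6, L=0; G->plug->H->R->G->L->D->refl->G->L'->A->R'->B->plug->B
Char 6 ('H'): step: R->7, L=0; H->plug->G->R->F->L->H->refl->F->L'->D->R'->F->plug->E
Char 7 ('C'): step: R->0, L->1 (L advanced); C->plug->C->R->H->L->F->refl->H->L'->A->R'->G->plug->H
Char 8 ('B'): step: R->1, L=1; B->plug->B->R->G->L->D->refl->G->L'->E->R'->A->plug->A
Char 9 ('A'): step: R->2, L=1; A->plug->A->R->F->L->C->refl->A->L'->B->R'->B->plug->B
Char 10 ('H'): step: R->3, L=1; H->plug->G->R->C->L->E->refl->B->L'->D->R'->E->plug->F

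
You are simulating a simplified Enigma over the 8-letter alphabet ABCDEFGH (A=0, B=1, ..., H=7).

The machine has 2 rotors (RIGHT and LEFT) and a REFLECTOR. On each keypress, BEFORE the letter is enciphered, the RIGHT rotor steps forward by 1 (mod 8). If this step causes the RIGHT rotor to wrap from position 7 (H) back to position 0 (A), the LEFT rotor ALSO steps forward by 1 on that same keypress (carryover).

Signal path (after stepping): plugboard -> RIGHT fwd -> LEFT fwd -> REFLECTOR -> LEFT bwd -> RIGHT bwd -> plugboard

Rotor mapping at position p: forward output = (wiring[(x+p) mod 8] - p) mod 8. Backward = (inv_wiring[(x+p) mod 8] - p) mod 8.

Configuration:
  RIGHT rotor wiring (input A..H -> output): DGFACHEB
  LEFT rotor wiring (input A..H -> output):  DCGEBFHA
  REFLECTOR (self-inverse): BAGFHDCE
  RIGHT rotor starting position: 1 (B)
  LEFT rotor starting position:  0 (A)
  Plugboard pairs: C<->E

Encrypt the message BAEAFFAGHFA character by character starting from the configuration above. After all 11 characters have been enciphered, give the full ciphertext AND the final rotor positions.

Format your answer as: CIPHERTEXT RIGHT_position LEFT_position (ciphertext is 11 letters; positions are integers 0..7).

Answer: AFDCHDDFBGH 4 1

Derivation:
Char 1 ('B'): step: R->2, L=0; B->plug->B->R->G->L->H->refl->E->L'->D->R'->A->plug->A
Char 2 ('A'): step: R->3, L=0; A->plug->A->R->F->L->F->refl->D->L'->A->R'->F->plug->F
Char 3 ('E'): step: R->4, L=0; E->plug->C->R->A->L->D->refl->F->L'->F->R'->D->plug->D
Char 4 ('A'): step: R->5, L=0; A->plug->A->R->C->L->G->refl->C->L'->B->R'->E->plug->C
Char 5 ('F'): step: R->6, L=0; F->plug->F->R->C->L->G->refl->C->L'->B->R'->H->plug->H
Char 6 ('F'): step: R->7, L=0; F->plug->F->R->D->L->E->refl->H->L'->G->R'->D->plug->D
Char 7 ('A'): step: R->0, L->1 (L advanced); A->plug->A->R->D->L->A->refl->B->L'->A->R'->D->plug->D
Char 8 ('G'): step: R->1, L=1; G->plug->G->R->A->L->B->refl->A->L'->D->R'->F->plug->F
Char 9 ('H'): step: R->2, L=1; H->plug->H->R->E->L->E->refl->H->L'->G->R'->B->plug->B
Char 10 ('F'): step: R->3, L=1; F->plug->F->R->A->L->B->refl->A->L'->D->R'->G->plug->G
Char 11 ('A'): step: R->4, L=1; A->plug->A->R->G->L->H->refl->E->L'->E->R'->H->plug->H
Final: ciphertext=AFDCHDDFBGH, RIGHT=4, LEFT=1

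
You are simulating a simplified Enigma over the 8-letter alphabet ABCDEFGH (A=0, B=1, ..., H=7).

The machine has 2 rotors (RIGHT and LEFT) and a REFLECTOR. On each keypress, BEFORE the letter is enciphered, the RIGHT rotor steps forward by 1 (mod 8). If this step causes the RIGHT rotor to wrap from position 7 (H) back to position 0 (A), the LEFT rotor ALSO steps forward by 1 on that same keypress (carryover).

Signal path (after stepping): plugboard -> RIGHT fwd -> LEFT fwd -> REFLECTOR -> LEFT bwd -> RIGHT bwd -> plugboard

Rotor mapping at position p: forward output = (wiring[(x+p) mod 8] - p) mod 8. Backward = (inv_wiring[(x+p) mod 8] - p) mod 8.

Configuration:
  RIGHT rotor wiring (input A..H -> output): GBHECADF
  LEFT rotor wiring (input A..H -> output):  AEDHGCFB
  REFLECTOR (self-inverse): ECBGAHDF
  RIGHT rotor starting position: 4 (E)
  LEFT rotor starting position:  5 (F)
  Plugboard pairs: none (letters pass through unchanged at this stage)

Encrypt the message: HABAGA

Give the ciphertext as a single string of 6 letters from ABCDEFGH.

Answer: ADACAB

Derivation:
Char 1 ('H'): step: R->5, L=5; H->plug->H->R->F->L->G->refl->D->L'->D->R'->A->plug->A
Char 2 ('A'): step: R->6, L=5; A->plug->A->R->F->L->G->refl->D->L'->D->R'->D->plug->D
Char 3 ('B'): step: R->7, L=5; B->plug->B->R->H->L->B->refl->C->L'->G->R'->A->plug->A
Char 4 ('A'): step: R->0, L->6 (L advanced); A->plug->A->R->G->L->A->refl->E->L'->H->R'->C->plug->C
Char 5 ('G'): step: R->1, L=6; G->plug->G->R->E->L->F->refl->H->L'->A->R'->A->plug->A
Char 6 ('A'): step: R->2, L=6; A->plug->A->R->F->L->B->refl->C->L'->C->R'->B->plug->B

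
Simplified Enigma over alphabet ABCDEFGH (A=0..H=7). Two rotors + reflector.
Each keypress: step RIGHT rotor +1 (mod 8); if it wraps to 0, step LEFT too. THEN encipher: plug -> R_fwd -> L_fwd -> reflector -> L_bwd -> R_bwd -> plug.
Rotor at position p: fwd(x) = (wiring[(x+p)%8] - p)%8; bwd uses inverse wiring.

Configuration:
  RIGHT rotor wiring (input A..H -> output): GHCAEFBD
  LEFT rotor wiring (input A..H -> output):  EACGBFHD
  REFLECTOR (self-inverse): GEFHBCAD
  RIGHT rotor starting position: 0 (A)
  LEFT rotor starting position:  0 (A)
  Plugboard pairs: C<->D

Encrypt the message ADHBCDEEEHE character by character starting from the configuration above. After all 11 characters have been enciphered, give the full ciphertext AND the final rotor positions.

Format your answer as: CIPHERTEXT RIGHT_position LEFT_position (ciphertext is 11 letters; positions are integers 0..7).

Char 1 ('A'): step: R->1, L=0; A->plug->A->R->G->L->H->refl->D->L'->H->R'->C->plug->D
Char 2 ('D'): step: R->2, L=0; D->plug->C->R->C->L->C->refl->F->L'->F->R'->H->plug->H
Char 3 ('H'): step: R->3, L=0; H->plug->H->R->H->L->D->refl->H->L'->G->R'->D->plug->C
Char 4 ('B'): step: R->4, L=0; B->plug->B->R->B->L->A->refl->G->L'->D->R'->F->plug->F
Char 5 ('C'): step: R->5, L=0; C->plug->D->R->B->L->A->refl->G->L'->D->R'->G->plug->G
Char 6 ('D'): step: R->6, L=0; D->plug->C->R->A->L->E->refl->B->L'->E->R'->E->plug->E
Char 7 ('E'): step: R->7, L=0; E->plug->E->R->B->L->A->refl->G->L'->D->R'->D->plug->C
Char 8 ('E'): step: R->0, L->1 (L advanced); E->plug->E->R->E->L->E->refl->B->L'->B->R'->G->plug->G
Char 9 ('E'): step: R->1, L=1; E->plug->E->R->E->L->E->refl->B->L'->B->R'->B->plug->B
Char 10 ('H'): step: R->2, L=1; H->plug->H->R->F->L->G->refl->A->L'->D->R'->D->plug->C
Char 11 ('E'): step: R->3, L=1; E->plug->E->R->A->L->H->refl->D->L'->H->R'->H->plug->H
Final: ciphertext=DHCFGECGBCH, RIGHT=3, LEFT=1

Answer: DHCFGECGBCH 3 1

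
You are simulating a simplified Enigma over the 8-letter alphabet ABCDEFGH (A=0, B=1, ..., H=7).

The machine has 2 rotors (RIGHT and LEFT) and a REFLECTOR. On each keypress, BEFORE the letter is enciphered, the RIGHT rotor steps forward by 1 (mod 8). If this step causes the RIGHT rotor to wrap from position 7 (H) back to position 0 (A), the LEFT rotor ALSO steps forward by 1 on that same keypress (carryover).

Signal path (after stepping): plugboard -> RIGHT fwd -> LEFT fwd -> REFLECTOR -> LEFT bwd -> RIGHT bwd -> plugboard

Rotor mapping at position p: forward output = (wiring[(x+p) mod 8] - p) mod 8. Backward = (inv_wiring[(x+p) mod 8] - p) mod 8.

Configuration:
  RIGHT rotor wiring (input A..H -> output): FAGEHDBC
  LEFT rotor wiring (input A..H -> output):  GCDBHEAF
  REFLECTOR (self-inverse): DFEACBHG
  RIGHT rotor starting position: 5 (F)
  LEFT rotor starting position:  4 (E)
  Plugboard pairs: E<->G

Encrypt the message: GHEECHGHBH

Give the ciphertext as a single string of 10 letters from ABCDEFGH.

Char 1 ('G'): step: R->6, L=4; G->plug->E->R->A->L->D->refl->A->L'->B->R'->G->plug->E
Char 2 ('H'): step: R->7, L=4; H->plug->H->R->C->L->E->refl->C->L'->E->R'->G->plug->E
Char 3 ('E'): step: R->0, L->5 (L advanced); E->plug->G->R->B->L->D->refl->A->L'->C->R'->H->plug->H
Char 4 ('E'): step: R->1, L=5; E->plug->G->R->B->L->D->refl->A->L'->C->R'->E->plug->G
Char 5 ('C'): step: R->2, L=5; C->plug->C->R->F->L->G->refl->H->L'->A->R'->F->plug->F
Char 6 ('H'): step: R->3, L=5; H->plug->H->R->D->L->B->refl->F->L'->E->R'->B->plug->B
Char 7 ('G'): step: R->4, L=5; G->plug->E->R->B->L->D->refl->A->L'->C->R'->G->plug->E
Char 8 ('H'): step: R->5, L=5; H->plug->H->R->C->L->A->refl->D->L'->B->R'->F->plug->F
Char 9 ('B'): step: R->6, L=5; B->plug->B->R->E->L->F->refl->B->L'->D->R'->A->plug->A
Char 10 ('H'): step: R->7, L=5; H->plug->H->R->C->L->A->refl->D->L'->B->R'->C->plug->C

Answer: EEHGFBEFAC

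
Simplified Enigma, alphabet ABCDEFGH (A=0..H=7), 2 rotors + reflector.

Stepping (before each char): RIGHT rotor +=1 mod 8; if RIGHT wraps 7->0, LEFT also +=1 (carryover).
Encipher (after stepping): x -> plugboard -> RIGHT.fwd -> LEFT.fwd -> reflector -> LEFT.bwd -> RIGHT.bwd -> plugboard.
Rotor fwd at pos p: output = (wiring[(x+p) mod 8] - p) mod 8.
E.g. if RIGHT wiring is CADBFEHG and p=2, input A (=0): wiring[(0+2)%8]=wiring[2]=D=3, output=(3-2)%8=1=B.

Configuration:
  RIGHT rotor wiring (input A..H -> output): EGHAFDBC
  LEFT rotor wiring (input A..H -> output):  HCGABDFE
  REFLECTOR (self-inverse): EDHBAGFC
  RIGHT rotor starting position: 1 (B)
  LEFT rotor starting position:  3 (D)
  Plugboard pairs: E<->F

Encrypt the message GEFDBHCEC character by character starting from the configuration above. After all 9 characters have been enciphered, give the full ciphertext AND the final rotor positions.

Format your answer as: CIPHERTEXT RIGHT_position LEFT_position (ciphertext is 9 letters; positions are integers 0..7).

Answer: ACABGBEAF 2 4

Derivation:
Char 1 ('G'): step: R->2, L=3; G->plug->G->R->C->L->A->refl->E->L'->F->R'->A->plug->A
Char 2 ('E'): step: R->3, L=3; E->plug->F->R->B->L->G->refl->F->L'->A->R'->C->plug->C
Char 3 ('F'): step: R->4, L=3; F->plug->E->R->A->L->F->refl->G->L'->B->R'->A->plug->A
Char 4 ('D'): step: R->5, L=3; D->plug->D->R->H->L->D->refl->B->L'->E->R'->B->plug->B
Char 5 ('B'): step: R->6, L=3; B->plug->B->R->E->L->B->refl->D->L'->H->R'->G->plug->G
Char 6 ('H'): step: R->7, L=3; H->plug->H->R->C->L->A->refl->E->L'->F->R'->B->plug->B
Char 7 ('C'): step: R->0, L->4 (L advanced); C->plug->C->R->H->L->E->refl->A->L'->D->R'->F->plug->E
Char 8 ('E'): step: R->1, L=4; E->plug->F->R->A->L->F->refl->G->L'->F->R'->A->plug->A
Char 9 ('C'): step: R->2, L=4; C->plug->C->R->D->L->A->refl->E->L'->H->R'->E->plug->F
Final: ciphertext=ACABGBEAF, RIGHT=2, LEFT=4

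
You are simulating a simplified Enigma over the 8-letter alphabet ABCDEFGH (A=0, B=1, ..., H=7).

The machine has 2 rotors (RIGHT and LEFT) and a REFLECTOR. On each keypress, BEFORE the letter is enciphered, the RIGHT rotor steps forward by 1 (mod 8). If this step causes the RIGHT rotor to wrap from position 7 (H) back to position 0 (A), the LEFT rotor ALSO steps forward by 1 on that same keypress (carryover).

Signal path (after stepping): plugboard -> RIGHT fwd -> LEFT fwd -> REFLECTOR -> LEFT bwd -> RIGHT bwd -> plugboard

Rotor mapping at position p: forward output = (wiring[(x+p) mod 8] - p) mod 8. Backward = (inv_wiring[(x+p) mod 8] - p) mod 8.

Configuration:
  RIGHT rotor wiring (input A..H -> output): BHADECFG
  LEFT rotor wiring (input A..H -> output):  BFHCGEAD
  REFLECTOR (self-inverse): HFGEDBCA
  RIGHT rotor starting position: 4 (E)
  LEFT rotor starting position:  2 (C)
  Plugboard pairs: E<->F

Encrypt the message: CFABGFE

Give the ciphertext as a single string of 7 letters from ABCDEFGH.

Answer: GABAACH

Derivation:
Char 1 ('C'): step: R->5, L=2; C->plug->C->R->B->L->A->refl->H->L'->G->R'->G->plug->G
Char 2 ('F'): step: R->6, L=2; F->plug->E->R->C->L->E->refl->D->L'->H->R'->A->plug->A
Char 3 ('A'): step: R->7, L=2; A->plug->A->R->H->L->D->refl->E->L'->C->R'->B->plug->B
Char 4 ('B'): step: R->0, L->3 (L advanced); B->plug->B->R->H->L->E->refl->D->L'->B->R'->A->plug->A
Char 5 ('G'): step: R->1, L=3; G->plug->G->R->F->L->G->refl->C->L'->G->R'->A->plug->A
Char 6 ('F'): step: R->2, L=3; F->plug->E->R->D->L->F->refl->B->L'->C->R'->C->plug->C
Char 7 ('E'): step: R->3, L=3; E->plug->F->R->G->L->C->refl->G->L'->F->R'->H->plug->H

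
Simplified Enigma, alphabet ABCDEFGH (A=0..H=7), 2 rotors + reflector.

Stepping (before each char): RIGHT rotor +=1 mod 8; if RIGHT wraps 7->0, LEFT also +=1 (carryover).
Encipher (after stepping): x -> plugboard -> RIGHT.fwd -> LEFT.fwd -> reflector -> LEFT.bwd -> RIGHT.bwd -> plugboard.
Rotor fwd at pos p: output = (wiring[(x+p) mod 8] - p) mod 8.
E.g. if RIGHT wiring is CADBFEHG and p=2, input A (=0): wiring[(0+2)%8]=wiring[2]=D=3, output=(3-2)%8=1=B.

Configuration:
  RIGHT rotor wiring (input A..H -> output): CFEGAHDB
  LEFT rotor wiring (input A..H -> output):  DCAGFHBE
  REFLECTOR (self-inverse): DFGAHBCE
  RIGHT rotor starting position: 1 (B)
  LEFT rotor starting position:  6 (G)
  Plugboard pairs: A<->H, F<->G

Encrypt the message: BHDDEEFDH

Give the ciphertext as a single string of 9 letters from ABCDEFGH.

Char 1 ('B'): step: R->2, L=6; B->plug->B->R->E->L->C->refl->G->L'->B->R'->E->plug->E
Char 2 ('H'): step: R->3, L=6; H->plug->A->R->D->L->E->refl->H->L'->G->R'->E->plug->E
Char 3 ('D'): step: R->4, L=6; D->plug->D->R->F->L->A->refl->D->L'->A->R'->G->plug->F
Char 4 ('D'): step: R->5, L=6; D->plug->D->R->F->L->A->refl->D->L'->A->R'->E->plug->E
Char 5 ('E'): step: R->6, L=6; E->plug->E->R->G->L->H->refl->E->L'->D->R'->B->plug->B
Char 6 ('E'): step: R->7, L=6; E->plug->E->R->H->L->B->refl->F->L'->C->R'->A->plug->H
Char 7 ('F'): step: R->0, L->7 (L advanced); F->plug->G->R->D->L->B->refl->F->L'->A->R'->E->plug->E
Char 8 ('D'): step: R->1, L=7; D->plug->D->R->H->L->C->refl->G->L'->F->R'->C->plug->C
Char 9 ('H'): step: R->2, L=7; H->plug->A->R->C->L->D->refl->A->L'->G->R'->C->plug->C

Answer: EEFEBHECC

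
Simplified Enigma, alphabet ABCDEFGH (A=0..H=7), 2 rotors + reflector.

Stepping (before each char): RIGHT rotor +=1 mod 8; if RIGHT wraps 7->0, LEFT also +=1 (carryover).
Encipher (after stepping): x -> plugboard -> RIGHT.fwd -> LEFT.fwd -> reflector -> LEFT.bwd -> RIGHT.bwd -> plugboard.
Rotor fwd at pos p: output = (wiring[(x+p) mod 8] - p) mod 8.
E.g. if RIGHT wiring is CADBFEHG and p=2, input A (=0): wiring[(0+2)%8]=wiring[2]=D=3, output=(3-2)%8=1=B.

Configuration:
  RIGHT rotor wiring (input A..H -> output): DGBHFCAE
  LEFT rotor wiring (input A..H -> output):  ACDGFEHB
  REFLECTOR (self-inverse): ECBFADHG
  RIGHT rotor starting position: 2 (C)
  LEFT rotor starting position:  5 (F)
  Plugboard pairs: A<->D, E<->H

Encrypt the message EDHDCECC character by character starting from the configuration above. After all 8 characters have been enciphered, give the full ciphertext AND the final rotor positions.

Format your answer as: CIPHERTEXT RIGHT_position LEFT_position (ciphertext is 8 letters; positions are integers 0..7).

Char 1 ('E'): step: R->3, L=5; E->plug->H->R->G->L->B->refl->C->L'->B->R'->E->plug->H
Char 2 ('D'): step: R->4, L=5; D->plug->A->R->B->L->C->refl->B->L'->G->R'->B->plug->B
Char 3 ('H'): step: R->5, L=5; H->plug->E->R->B->L->C->refl->B->L'->G->R'->D->plug->A
Char 4 ('D'): step: R->6, L=5; D->plug->A->R->C->L->E->refl->A->L'->H->R'->G->plug->G
Char 5 ('C'): step: R->7, L=5; C->plug->C->R->H->L->A->refl->E->L'->C->R'->D->plug->A
Char 6 ('E'): step: R->0, L->6 (L advanced); E->plug->H->R->E->L->F->refl->D->L'->B->R'->C->plug->C
Char 7 ('C'): step: R->1, L=6; C->plug->C->R->G->L->H->refl->G->L'->H->R'->F->plug->F
Char 8 ('C'): step: R->2, L=6; C->plug->C->R->D->L->E->refl->A->L'->F->R'->B->plug->B
Final: ciphertext=HBAGACFB, RIGHT=2, LEFT=6

Answer: HBAGACFB 2 6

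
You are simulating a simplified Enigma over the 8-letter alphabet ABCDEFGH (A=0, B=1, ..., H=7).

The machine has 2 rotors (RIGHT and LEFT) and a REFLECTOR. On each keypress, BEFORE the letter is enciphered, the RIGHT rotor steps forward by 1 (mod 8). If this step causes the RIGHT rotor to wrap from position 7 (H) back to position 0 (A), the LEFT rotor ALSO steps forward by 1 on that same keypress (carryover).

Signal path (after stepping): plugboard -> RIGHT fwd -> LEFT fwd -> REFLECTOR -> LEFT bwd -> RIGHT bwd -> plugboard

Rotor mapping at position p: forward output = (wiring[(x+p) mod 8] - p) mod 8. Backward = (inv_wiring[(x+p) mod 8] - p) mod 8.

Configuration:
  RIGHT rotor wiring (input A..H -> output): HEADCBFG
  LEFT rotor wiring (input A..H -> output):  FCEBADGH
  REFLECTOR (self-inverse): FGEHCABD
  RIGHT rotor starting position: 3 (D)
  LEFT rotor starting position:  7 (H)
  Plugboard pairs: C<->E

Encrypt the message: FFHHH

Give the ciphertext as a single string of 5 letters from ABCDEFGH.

Char 1 ('F'): step: R->4, L=7; F->plug->F->R->A->L->A->refl->F->L'->D->R'->E->plug->C
Char 2 ('F'): step: R->5, L=7; F->plug->F->R->D->L->F->refl->A->L'->A->R'->B->plug->B
Char 3 ('H'): step: R->6, L=7; H->plug->H->R->D->L->F->refl->A->L'->A->R'->B->plug->B
Char 4 ('H'): step: R->7, L=7; H->plug->H->R->G->L->E->refl->C->L'->E->R'->E->plug->C
Char 5 ('H'): step: R->0, L->0 (L advanced); H->plug->H->R->G->L->G->refl->B->L'->D->R'->D->plug->D

Answer: CBBCD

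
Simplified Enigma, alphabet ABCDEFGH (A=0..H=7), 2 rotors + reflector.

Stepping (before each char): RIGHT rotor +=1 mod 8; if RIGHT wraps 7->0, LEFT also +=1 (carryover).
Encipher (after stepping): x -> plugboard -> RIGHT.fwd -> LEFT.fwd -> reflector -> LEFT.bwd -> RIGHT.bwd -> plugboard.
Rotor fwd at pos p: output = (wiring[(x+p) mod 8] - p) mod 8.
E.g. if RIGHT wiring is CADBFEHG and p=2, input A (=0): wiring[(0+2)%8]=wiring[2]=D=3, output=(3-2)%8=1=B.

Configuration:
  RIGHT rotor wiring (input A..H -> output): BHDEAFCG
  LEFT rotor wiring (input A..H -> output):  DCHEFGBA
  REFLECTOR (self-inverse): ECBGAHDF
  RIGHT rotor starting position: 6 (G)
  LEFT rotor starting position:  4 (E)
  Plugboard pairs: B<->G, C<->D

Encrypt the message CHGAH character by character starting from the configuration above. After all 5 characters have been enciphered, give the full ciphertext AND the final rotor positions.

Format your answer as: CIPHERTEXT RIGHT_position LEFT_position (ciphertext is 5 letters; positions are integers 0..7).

Char 1 ('C'): step: R->7, L=4; C->plug->D->R->E->L->H->refl->F->L'->C->R'->B->plug->G
Char 2 ('H'): step: R->0, L->5 (L advanced); H->plug->H->R->G->L->H->refl->F->L'->E->R'->D->plug->C
Char 3 ('G'): step: R->1, L=5; G->plug->B->R->C->L->D->refl->G->L'->D->R'->C->plug->D
Char 4 ('A'): step: R->2, L=5; A->plug->A->R->B->L->E->refl->A->L'->H->R'->G->plug->B
Char 5 ('H'): step: R->3, L=5; H->plug->H->R->A->L->B->refl->C->L'->F->R'->B->plug->G
Final: ciphertext=GCDBG, RIGHT=3, LEFT=5

Answer: GCDBG 3 5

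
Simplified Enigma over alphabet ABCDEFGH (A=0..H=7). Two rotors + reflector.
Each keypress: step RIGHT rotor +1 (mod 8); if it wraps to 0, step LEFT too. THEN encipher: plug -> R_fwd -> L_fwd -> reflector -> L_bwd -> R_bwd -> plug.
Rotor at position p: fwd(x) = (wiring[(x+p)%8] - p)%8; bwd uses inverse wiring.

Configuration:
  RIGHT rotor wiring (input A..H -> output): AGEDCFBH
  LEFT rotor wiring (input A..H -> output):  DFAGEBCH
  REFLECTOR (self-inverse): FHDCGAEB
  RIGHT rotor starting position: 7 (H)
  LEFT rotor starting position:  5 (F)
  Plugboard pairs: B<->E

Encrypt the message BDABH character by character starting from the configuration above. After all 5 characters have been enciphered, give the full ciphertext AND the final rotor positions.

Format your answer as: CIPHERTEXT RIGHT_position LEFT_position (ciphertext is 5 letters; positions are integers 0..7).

Answer: FEFEB 4 6

Derivation:
Char 1 ('B'): step: R->0, L->6 (L advanced); B->plug->E->R->C->L->F->refl->A->L'->F->R'->F->plug->F
Char 2 ('D'): step: R->1, L=6; D->plug->D->R->B->L->B->refl->H->L'->D->R'->B->plug->E
Char 3 ('A'): step: R->2, L=6; A->plug->A->R->C->L->F->refl->A->L'->F->R'->F->plug->F
Char 4 ('B'): step: R->3, L=6; B->plug->E->R->E->L->C->refl->D->L'->H->R'->B->plug->E
Char 5 ('H'): step: R->4, L=6; H->plug->H->R->H->L->D->refl->C->L'->E->R'->E->plug->B
Final: ciphertext=FEFEB, RIGHT=4, LEFT=6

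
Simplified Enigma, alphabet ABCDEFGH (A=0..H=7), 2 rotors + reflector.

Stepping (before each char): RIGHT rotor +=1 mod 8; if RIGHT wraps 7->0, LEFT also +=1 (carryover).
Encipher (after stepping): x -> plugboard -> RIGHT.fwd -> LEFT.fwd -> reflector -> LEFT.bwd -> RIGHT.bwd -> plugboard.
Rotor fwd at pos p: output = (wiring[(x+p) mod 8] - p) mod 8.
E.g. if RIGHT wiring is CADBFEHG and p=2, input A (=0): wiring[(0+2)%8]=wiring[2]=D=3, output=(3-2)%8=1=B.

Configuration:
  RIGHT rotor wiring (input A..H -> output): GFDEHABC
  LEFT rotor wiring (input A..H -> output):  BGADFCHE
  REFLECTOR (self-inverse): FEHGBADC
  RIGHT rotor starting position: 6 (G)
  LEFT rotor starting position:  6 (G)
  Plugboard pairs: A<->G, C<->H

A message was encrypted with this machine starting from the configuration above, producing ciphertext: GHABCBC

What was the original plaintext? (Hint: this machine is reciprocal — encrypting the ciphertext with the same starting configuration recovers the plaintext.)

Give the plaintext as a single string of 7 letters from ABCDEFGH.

Char 1 ('G'): step: R->7, L=6; G->plug->A->R->D->L->A->refl->F->L'->F->R'->E->plug->E
Char 2 ('H'): step: R->0, L->7 (L advanced); H->plug->C->R->D->L->B->refl->E->L'->E->R'->D->plug->D
Char 3 ('A'): step: R->1, L=7; A->plug->G->R->B->L->C->refl->H->L'->C->R'->B->plug->B
Char 4 ('B'): step: R->2, L=7; B->plug->B->R->C->L->H->refl->C->L'->B->R'->A->plug->G
Char 5 ('C'): step: R->3, L=7; C->plug->H->R->A->L->F->refl->A->L'->H->R'->E->plug->E
Char 6 ('B'): step: R->4, L=7; B->plug->B->R->E->L->E->refl->B->L'->D->R'->A->plug->G
Char 7 ('C'): step: R->5, L=7; C->plug->H->R->C->L->H->refl->C->L'->B->R'->D->plug->D

Answer: EDBGEGD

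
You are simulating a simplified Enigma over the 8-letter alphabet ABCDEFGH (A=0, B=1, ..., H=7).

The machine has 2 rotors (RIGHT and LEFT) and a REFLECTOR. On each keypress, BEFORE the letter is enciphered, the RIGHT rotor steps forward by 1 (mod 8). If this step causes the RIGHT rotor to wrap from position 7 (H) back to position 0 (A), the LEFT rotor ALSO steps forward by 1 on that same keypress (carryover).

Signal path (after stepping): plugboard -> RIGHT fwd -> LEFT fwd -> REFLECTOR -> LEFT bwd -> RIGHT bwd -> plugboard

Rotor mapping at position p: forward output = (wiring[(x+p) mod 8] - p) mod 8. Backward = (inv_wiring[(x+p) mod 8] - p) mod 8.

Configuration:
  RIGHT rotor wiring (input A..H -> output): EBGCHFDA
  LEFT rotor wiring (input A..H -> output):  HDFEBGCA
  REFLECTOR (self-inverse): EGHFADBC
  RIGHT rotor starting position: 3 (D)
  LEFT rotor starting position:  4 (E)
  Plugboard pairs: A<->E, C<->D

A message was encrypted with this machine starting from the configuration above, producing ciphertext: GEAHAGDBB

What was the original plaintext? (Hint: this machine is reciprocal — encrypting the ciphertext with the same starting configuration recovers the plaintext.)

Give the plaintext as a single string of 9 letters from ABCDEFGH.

Char 1 ('G'): step: R->4, L=4; G->plug->G->R->C->L->G->refl->B->L'->G->R'->H->plug->H
Char 2 ('E'): step: R->5, L=4; E->plug->A->R->A->L->F->refl->D->L'->E->R'->E->plug->A
Char 3 ('A'): step: R->6, L=4; A->plug->E->R->A->L->F->refl->D->L'->E->R'->F->plug->F
Char 4 ('H'): step: R->7, L=4; H->plug->H->R->E->L->D->refl->F->L'->A->R'->F->plug->F
Char 5 ('A'): step: R->0, L->5 (L advanced); A->plug->E->R->H->L->E->refl->A->L'->F->R'->F->plug->F
Char 6 ('G'): step: R->1, L=5; G->plug->G->R->H->L->E->refl->A->L'->F->R'->B->plug->B
Char 7 ('D'): step: R->2, L=5; D->plug->C->R->F->L->A->refl->E->L'->H->R'->H->plug->H
Char 8 ('B'): step: R->3, L=5; B->plug->B->R->E->L->G->refl->B->L'->A->R'->D->plug->C
Char 9 ('B'): step: R->4, L=5; B->plug->B->R->B->L->F->refl->D->L'->C->R'->G->plug->G

Answer: HAFFFBHCG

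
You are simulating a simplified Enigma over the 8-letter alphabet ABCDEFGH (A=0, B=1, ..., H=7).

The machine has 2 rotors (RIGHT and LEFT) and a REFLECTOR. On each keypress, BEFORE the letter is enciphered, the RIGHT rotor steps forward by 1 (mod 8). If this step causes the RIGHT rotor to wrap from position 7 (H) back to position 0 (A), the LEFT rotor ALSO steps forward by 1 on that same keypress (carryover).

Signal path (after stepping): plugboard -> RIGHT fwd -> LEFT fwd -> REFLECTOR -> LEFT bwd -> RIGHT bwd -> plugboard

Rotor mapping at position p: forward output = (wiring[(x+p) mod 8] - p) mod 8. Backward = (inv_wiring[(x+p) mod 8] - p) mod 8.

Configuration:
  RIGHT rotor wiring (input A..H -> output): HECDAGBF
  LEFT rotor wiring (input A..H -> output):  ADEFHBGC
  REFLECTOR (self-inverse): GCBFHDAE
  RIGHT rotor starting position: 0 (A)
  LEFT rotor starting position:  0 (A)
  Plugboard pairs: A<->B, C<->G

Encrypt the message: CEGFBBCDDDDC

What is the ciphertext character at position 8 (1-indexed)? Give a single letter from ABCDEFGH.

Char 1 ('C'): step: R->1, L=0; C->plug->G->R->E->L->H->refl->E->L'->C->R'->C->plug->G
Char 2 ('E'): step: R->2, L=0; E->plug->E->R->H->L->C->refl->B->L'->F->R'->G->plug->C
Char 3 ('G'): step: R->3, L=0; G->plug->C->R->D->L->F->refl->D->L'->B->R'->G->plug->C
Char 4 ('F'): step: R->4, L=0; F->plug->F->R->A->L->A->refl->G->L'->G->R'->G->plug->C
Char 5 ('B'): step: R->5, L=0; B->plug->A->R->B->L->D->refl->F->L'->D->R'->H->plug->H
Char 6 ('B'): step: R->6, L=0; B->plug->A->R->D->L->F->refl->D->L'->B->R'->C->plug->G
Char 7 ('C'): step: R->7, L=0; C->plug->G->R->H->L->C->refl->B->L'->F->R'->C->plug->G
Char 8 ('D'): step: R->0, L->1 (L advanced); D->plug->D->R->D->L->G->refl->A->L'->E->R'->B->plug->A

A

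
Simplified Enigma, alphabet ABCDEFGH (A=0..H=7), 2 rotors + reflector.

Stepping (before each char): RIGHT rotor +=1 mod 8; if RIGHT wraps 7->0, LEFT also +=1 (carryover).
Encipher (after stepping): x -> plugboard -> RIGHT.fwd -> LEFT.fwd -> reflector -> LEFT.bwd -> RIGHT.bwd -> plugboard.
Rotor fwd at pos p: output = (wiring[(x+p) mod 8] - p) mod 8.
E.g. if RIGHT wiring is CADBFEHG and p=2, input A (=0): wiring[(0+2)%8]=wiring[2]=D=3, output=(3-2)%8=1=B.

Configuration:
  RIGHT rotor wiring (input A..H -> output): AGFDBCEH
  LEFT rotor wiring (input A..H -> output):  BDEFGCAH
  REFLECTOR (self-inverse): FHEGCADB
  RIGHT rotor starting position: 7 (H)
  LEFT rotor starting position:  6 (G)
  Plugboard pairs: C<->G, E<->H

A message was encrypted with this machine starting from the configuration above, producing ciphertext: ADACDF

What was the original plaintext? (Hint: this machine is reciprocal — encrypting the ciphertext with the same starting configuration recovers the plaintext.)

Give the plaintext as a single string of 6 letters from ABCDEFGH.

Char 1 ('A'): step: R->0, L->7 (L advanced); A->plug->A->R->A->L->A->refl->F->L'->D->R'->D->plug->D
Char 2 ('D'): step: R->1, L=7; D->plug->D->R->A->L->A->refl->F->L'->D->R'->F->plug->F
Char 3 ('A'): step: R->2, L=7; A->plug->A->R->D->L->F->refl->A->L'->A->R'->D->plug->D
Char 4 ('C'): step: R->3, L=7; C->plug->G->R->D->L->F->refl->A->L'->A->R'->A->plug->A
Char 5 ('D'): step: R->4, L=7; D->plug->D->R->D->L->F->refl->A->L'->A->R'->C->plug->G
Char 6 ('F'): step: R->5, L=7; F->plug->F->R->A->L->A->refl->F->L'->D->R'->D->plug->D

Answer: DFDAGD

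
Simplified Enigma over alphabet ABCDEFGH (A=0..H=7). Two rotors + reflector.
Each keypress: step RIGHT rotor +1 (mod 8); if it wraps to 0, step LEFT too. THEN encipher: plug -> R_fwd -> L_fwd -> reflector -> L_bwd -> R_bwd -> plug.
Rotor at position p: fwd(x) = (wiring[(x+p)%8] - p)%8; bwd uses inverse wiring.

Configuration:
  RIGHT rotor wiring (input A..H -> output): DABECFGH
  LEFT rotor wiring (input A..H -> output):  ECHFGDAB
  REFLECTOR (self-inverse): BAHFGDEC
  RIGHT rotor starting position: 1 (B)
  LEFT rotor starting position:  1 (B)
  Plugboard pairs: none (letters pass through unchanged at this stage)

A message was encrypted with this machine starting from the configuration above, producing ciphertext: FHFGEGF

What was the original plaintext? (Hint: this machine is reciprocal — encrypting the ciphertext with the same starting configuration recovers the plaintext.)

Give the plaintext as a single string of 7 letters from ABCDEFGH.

Answer: EFGEHAG

Derivation:
Char 1 ('F'): step: R->2, L=1; F->plug->F->R->F->L->H->refl->C->L'->E->R'->E->plug->E
Char 2 ('H'): step: R->3, L=1; H->plug->H->R->G->L->A->refl->B->L'->A->R'->F->plug->F
Char 3 ('F'): step: R->4, L=1; F->plug->F->R->E->L->C->refl->H->L'->F->R'->G->plug->G
Char 4 ('G'): step: R->5, L=1; G->plug->G->R->H->L->D->refl->F->L'->D->R'->E->plug->E
Char 5 ('E'): step: R->6, L=1; E->plug->E->R->D->L->F->refl->D->L'->H->R'->H->plug->H
Char 6 ('G'): step: R->7, L=1; G->plug->G->R->G->L->A->refl->B->L'->A->R'->A->plug->A
Char 7 ('F'): step: R->0, L->2 (L advanced); F->plug->F->R->F->L->H->refl->C->L'->G->R'->G->plug->G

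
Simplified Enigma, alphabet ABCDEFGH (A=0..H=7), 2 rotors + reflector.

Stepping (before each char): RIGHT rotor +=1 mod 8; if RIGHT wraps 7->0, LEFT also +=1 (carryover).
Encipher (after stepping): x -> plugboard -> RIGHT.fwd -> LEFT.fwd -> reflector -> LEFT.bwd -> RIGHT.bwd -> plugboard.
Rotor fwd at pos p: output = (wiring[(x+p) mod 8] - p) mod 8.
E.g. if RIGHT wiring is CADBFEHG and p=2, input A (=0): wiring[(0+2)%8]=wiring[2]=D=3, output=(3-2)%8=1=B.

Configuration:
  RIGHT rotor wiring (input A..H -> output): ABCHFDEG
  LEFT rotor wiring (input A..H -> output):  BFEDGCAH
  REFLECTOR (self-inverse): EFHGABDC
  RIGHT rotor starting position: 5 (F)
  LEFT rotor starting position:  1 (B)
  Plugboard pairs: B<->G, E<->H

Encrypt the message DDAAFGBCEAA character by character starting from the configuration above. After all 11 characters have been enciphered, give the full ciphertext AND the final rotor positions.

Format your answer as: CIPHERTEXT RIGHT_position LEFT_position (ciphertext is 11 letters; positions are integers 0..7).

Answer: HBECEHCFFBB 0 3

Derivation:
Char 1 ('D'): step: R->6, L=1; D->plug->D->R->D->L->F->refl->B->L'->E->R'->E->plug->H
Char 2 ('D'): step: R->7, L=1; D->plug->D->R->D->L->F->refl->B->L'->E->R'->G->plug->B
Char 3 ('A'): step: R->0, L->2 (L advanced); A->plug->A->R->A->L->C->refl->H->L'->G->R'->H->plug->E
Char 4 ('A'): step: R->1, L=2; A->plug->A->R->A->L->C->refl->H->L'->G->R'->C->plug->C
Char 5 ('F'): step: R->2, L=2; F->plug->F->R->E->L->G->refl->D->L'->H->R'->H->plug->E
Char 6 ('G'): step: R->3, L=2; G->plug->B->R->C->L->E->refl->A->L'->D->R'->E->plug->H
Char 7 ('B'): step: R->4, L=2; B->plug->G->R->G->L->H->refl->C->L'->A->R'->C->plug->C
Char 8 ('C'): step: R->5, L=2; C->plug->C->R->B->L->B->refl->F->L'->F->R'->F->plug->F
Char 9 ('E'): step: R->6, L=2; E->plug->H->R->F->L->F->refl->B->L'->B->R'->F->plug->F
Char 10 ('A'): step: R->7, L=2; A->plug->A->R->H->L->D->refl->G->L'->E->R'->G->plug->B
Char 11 ('A'): step: R->0, L->3 (L advanced); A->plug->A->R->A->L->A->refl->E->L'->E->R'->G->plug->B
Final: ciphertext=HBECEHCFFBB, RIGHT=0, LEFT=3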